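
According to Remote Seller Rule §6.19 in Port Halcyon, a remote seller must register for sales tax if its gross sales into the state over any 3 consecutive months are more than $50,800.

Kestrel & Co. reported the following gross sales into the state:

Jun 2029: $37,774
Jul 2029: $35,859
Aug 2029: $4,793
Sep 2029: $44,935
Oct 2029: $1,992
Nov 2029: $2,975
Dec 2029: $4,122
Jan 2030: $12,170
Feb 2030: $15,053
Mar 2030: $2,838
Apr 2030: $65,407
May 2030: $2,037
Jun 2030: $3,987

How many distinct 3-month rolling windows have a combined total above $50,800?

6

Jun 2029–Aug 2029: $37,774 + $35,859 + $4,793 = $78,426 (over)
Jul 2029–Sep 2029: $35,859 + $4,793 + $44,935 = $85,587 (over)
Aug 2029–Oct 2029: $4,793 + $44,935 + $1,992 = $51,720 (over)
Sep 2029–Nov 2029: $44,935 + $1,992 + $2,975 = $49,902 (under)
Oct 2029–Dec 2029: $1,992 + $2,975 + $4,122 = $9,089 (under)
Nov 2029–Jan 2030: $2,975 + $4,122 + $12,170 = $19,267 (under)
Dec 2029–Feb 2030: $4,122 + $12,170 + $15,053 = $31,345 (under)
Jan 2030–Mar 2030: $12,170 + $15,053 + $2,838 = $30,061 (under)
Feb 2030–Apr 2030: $15,053 + $2,838 + $65,407 = $83,298 (over)
Mar 2030–May 2030: $2,838 + $65,407 + $2,037 = $70,282 (over)
Apr 2030–Jun 2030: $65,407 + $2,037 + $3,987 = $71,431 (over)
6 windows exceed the threshold.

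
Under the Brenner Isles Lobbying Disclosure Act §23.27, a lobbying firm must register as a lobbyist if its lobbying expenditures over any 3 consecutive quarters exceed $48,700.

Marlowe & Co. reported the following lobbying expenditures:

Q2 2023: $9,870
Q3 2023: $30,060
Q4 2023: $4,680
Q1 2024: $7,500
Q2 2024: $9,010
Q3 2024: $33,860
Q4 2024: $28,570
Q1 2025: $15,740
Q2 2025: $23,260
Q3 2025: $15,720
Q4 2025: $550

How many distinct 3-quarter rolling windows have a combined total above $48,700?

5

Q2 2023–Q4 2023: $9,870 + $30,060 + $4,680 = $44,610 (under)
Q3 2023–Q1 2024: $30,060 + $4,680 + $7,500 = $42,240 (under)
Q4 2023–Q2 2024: $4,680 + $7,500 + $9,010 = $21,190 (under)
Q1 2024–Q3 2024: $7,500 + $9,010 + $33,860 = $50,370 (over)
Q2 2024–Q4 2024: $9,010 + $33,860 + $28,570 = $71,440 (over)
Q3 2024–Q1 2025: $33,860 + $28,570 + $15,740 = $78,170 (over)
Q4 2024–Q2 2025: $28,570 + $15,740 + $23,260 = $67,570 (over)
Q1 2025–Q3 2025: $15,740 + $23,260 + $15,720 = $54,720 (over)
Q2 2025–Q4 2025: $23,260 + $15,720 + $550 = $39,530 (under)
5 windows exceed the threshold.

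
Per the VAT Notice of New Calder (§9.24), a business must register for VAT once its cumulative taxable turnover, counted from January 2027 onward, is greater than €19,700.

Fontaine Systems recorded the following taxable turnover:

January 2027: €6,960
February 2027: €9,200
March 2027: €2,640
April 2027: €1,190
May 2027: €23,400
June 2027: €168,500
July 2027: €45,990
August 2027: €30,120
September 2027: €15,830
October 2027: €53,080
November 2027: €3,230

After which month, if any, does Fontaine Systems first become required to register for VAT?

April 2027

Through January 2027: €6,960
Through February 2027: €16,160
Through March 2027: €18,800
Through April 2027: €19,990 ← exceeds threshold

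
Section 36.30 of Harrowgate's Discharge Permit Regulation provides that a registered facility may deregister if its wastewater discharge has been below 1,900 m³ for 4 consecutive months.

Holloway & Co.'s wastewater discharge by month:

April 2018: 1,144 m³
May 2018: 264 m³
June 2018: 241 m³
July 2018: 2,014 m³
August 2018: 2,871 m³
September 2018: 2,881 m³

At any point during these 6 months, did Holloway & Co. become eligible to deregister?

No

Months below 1,900 m³: April 2018, May 2018, June 2018.
Longest run of consecutive months below the threshold: 3.
3 < 4, so Holloway & Co. never became eligible.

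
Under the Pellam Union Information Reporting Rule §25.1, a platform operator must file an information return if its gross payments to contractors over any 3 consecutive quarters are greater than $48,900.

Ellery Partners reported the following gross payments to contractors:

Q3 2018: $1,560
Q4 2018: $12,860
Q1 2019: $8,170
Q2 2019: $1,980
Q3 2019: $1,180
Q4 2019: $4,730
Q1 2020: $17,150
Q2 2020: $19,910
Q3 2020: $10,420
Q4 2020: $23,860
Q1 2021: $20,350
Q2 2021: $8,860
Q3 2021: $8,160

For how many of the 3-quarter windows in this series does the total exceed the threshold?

3

Q3 2018–Q1 2019: $1,560 + $12,860 + $8,170 = $22,590 (under)
Q4 2018–Q2 2019: $12,860 + $8,170 + $1,980 = $23,010 (under)
Q1 2019–Q3 2019: $8,170 + $1,980 + $1,180 = $11,330 (under)
Q2 2019–Q4 2019: $1,980 + $1,180 + $4,730 = $7,890 (under)
Q3 2019–Q1 2020: $1,180 + $4,730 + $17,150 = $23,060 (under)
Q4 2019–Q2 2020: $4,730 + $17,150 + $19,910 = $41,790 (under)
Q1 2020–Q3 2020: $17,150 + $19,910 + $10,420 = $47,480 (under)
Q2 2020–Q4 2020: $19,910 + $10,420 + $23,860 = $54,190 (over)
Q3 2020–Q1 2021: $10,420 + $23,860 + $20,350 = $54,630 (over)
Q4 2020–Q2 2021: $23,860 + $20,350 + $8,860 = $53,070 (over)
Q1 2021–Q3 2021: $20,350 + $8,860 + $8,160 = $37,370 (under)
3 windows exceed the threshold.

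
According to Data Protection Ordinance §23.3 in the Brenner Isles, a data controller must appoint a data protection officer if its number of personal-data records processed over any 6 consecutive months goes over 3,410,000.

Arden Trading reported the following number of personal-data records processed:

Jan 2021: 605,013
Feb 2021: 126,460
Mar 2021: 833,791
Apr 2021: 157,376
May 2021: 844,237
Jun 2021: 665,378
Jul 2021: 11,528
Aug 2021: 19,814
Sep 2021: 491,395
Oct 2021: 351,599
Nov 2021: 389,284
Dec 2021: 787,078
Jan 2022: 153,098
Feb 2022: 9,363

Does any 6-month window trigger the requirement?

Jan 2021–Jun 2021: 605,013 + 126,460 + 833,791 + 157,376 + 844,237 + 665,378 = 3,232,255 (under)
Feb 2021–Jul 2021: 126,460 + 833,791 + 157,376 + 844,237 + 665,378 + 11,528 = 2,638,770 (under)
Mar 2021–Aug 2021: 833,791 + 157,376 + 844,237 + 665,378 + 11,528 + 19,814 = 2,532,124 (under)
Apr 2021–Sep 2021: 157,376 + 844,237 + 665,378 + 11,528 + 19,814 + 491,395 = 2,189,728 (under)
May 2021–Oct 2021: 844,237 + 665,378 + 11,528 + 19,814 + 491,395 + 351,599 = 2,383,951 (under)
Jun 2021–Nov 2021: 665,378 + 11,528 + 19,814 + 491,395 + 351,599 + 389,284 = 1,928,998 (under)
Jul 2021–Dec 2021: 11,528 + 19,814 + 491,395 + 351,599 + 389,284 + 787,078 = 2,050,698 (under)
Aug 2021–Jan 2022: 19,814 + 491,395 + 351,599 + 389,284 + 787,078 + 153,098 = 2,192,268 (under)
Sep 2021–Feb 2022: 491,395 + 351,599 + 389,284 + 787,078 + 153,098 + 9,363 = 2,181,817 (under)
No window exceeds 3,410,000.

No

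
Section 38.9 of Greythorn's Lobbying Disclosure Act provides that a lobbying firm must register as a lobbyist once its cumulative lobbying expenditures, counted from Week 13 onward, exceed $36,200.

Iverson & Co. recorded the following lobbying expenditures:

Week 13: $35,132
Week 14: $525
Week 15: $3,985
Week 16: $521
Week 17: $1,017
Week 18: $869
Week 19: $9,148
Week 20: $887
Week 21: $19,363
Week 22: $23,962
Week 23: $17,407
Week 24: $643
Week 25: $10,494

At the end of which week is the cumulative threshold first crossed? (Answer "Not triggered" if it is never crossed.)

Through Week 13: $35,132
Through Week 14: $35,657
Through Week 15: $39,642 ← exceeds threshold

Week 15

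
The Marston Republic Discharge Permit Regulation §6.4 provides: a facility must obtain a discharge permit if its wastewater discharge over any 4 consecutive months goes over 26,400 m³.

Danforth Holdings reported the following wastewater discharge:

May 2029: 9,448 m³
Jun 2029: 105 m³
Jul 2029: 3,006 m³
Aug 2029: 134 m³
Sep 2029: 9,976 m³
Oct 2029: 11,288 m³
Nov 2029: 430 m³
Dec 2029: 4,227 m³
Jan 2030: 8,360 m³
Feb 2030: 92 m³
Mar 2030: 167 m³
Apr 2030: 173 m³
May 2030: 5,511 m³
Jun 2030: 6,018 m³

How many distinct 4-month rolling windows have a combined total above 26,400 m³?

May 2029–Aug 2029: 9,448 m³ + 105 m³ + 3,006 m³ + 134 m³ = 12,693 m³ (under)
Jun 2029–Sep 2029: 105 m³ + 3,006 m³ + 134 m³ + 9,976 m³ = 13,221 m³ (under)
Jul 2029–Oct 2029: 3,006 m³ + 134 m³ + 9,976 m³ + 11,288 m³ = 24,404 m³ (under)
Aug 2029–Nov 2029: 134 m³ + 9,976 m³ + 11,288 m³ + 430 m³ = 21,828 m³ (under)
Sep 2029–Dec 2029: 9,976 m³ + 11,288 m³ + 430 m³ + 4,227 m³ = 25,921 m³ (under)
Oct 2029–Jan 2030: 11,288 m³ + 430 m³ + 4,227 m³ + 8,360 m³ = 24,305 m³ (under)
Nov 2029–Feb 2030: 430 m³ + 4,227 m³ + 8,360 m³ + 92 m³ = 13,109 m³ (under)
Dec 2029–Mar 2030: 4,227 m³ + 8,360 m³ + 92 m³ + 167 m³ = 12,846 m³ (under)
Jan 2030–Apr 2030: 8,360 m³ + 92 m³ + 167 m³ + 173 m³ = 8,792 m³ (under)
Feb 2030–May 2030: 92 m³ + 167 m³ + 173 m³ + 5,511 m³ = 5,943 m³ (under)
Mar 2030–Jun 2030: 167 m³ + 173 m³ + 5,511 m³ + 6,018 m³ = 11,869 m³ (under)
0 windows exceed the threshold.

0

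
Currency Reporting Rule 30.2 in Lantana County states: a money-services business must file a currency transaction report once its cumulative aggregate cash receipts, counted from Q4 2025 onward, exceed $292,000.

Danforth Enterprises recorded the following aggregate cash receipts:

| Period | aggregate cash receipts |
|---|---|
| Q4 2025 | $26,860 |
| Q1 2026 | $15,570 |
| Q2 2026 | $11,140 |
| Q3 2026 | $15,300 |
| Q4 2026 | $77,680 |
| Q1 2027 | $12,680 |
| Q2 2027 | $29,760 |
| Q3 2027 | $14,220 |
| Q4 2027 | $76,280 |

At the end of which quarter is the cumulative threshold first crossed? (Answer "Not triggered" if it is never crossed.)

Through Q4 2025: $26,860
Through Q1 2026: $42,430
Through Q2 2026: $53,570
Through Q3 2026: $68,870
Through Q4 2026: $146,550
Through Q1 2027: $159,230
Through Q2 2027: $188,990
Through Q3 2027: $203,210
Through Q4 2027: $279,490
Final cumulative total $279,490 ≤ $292,000; the threshold is never exceeded.

Not triggered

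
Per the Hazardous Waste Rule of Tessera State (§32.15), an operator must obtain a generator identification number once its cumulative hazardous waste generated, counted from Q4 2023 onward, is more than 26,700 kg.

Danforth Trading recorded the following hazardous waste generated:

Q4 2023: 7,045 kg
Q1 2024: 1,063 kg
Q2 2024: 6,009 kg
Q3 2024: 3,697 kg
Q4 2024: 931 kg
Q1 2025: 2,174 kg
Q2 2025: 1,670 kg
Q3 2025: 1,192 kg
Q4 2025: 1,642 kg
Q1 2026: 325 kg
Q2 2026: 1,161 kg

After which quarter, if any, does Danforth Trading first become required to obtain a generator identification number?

Through Q4 2023: 7,045 kg
Through Q1 2024: 8,108 kg
Through Q2 2024: 14,117 kg
Through Q3 2024: 17,814 kg
Through Q4 2024: 18,745 kg
Through Q1 2025: 20,919 kg
Through Q2 2025: 22,589 kg
Through Q3 2025: 23,781 kg
Through Q4 2025: 25,423 kg
Through Q1 2026: 25,748 kg
Through Q2 2026: 26,909 kg ← exceeds threshold

Q2 2026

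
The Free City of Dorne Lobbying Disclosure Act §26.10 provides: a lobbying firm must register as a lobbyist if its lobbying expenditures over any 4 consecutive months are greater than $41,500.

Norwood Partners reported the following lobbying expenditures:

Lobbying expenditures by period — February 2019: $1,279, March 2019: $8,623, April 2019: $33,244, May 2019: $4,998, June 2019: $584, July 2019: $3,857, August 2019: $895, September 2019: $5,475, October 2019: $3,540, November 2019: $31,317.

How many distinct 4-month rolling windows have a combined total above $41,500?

February 2019–May 2019: $1,279 + $8,623 + $33,244 + $4,998 = $48,144 (over)
March 2019–June 2019: $8,623 + $33,244 + $4,998 + $584 = $47,449 (over)
April 2019–July 2019: $33,244 + $4,998 + $584 + $3,857 = $42,683 (over)
May 2019–August 2019: $4,998 + $584 + $3,857 + $895 = $10,334 (under)
June 2019–September 2019: $584 + $3,857 + $895 + $5,475 = $10,811 (under)
July 2019–October 2019: $3,857 + $895 + $5,475 + $3,540 = $13,767 (under)
August 2019–November 2019: $895 + $5,475 + $3,540 + $31,317 = $41,227 (under)
3 windows exceed the threshold.

3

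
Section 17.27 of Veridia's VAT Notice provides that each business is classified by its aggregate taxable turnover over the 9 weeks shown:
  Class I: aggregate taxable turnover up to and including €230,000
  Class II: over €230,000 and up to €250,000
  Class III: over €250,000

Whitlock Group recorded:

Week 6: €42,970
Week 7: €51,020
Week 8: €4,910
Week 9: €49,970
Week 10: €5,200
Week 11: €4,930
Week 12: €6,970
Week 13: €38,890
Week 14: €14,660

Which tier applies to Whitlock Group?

Class I

Aggregate taxable turnover: €42,970 + €51,020 + €4,910 + €49,970 + €5,200 + €4,930 + €6,970 + €38,890 + €14,660 = €219,520.
€219,520 ≤ €230,000, so Class I applies.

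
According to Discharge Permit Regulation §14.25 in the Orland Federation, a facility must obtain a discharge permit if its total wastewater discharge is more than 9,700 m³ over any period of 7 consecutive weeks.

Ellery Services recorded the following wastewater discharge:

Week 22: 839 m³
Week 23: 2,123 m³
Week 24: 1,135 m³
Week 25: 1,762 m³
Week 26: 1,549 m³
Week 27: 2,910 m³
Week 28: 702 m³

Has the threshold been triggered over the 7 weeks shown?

Yes

Total wastewater discharge: 839 m³ + 2,123 m³ + 1,135 m³ + 1,762 m³ + 1,549 m³ + 2,910 m³ + 702 m³ = 11,020 m³.
11,020 m³ > 9,700 m³, so the threshold is exceeded.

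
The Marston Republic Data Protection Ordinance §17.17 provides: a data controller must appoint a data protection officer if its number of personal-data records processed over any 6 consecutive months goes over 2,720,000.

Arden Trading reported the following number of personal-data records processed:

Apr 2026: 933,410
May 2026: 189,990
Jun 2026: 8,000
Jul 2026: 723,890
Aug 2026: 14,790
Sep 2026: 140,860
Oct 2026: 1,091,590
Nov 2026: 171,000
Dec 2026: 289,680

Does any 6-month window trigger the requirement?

No

Apr 2026–Sep 2026: 933,410 + 189,990 + 8,000 + 723,890 + 14,790 + 140,860 = 2,010,940 (under)
May 2026–Oct 2026: 189,990 + 8,000 + 723,890 + 14,790 + 140,860 + 1,091,590 = 2,169,120 (under)
Jun 2026–Nov 2026: 8,000 + 723,890 + 14,790 + 140,860 + 1,091,590 + 171,000 = 2,150,130 (under)
Jul 2026–Dec 2026: 723,890 + 14,790 + 140,860 + 1,091,590 + 171,000 + 289,680 = 2,431,810 (under)
No window exceeds 2,720,000.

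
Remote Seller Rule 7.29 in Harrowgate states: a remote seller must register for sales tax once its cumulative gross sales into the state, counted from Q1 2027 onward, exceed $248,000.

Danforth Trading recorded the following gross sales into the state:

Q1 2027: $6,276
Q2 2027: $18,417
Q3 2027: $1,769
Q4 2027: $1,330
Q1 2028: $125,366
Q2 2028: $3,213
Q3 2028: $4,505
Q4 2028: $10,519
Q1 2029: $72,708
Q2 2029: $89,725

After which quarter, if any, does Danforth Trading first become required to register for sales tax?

Through Q1 2027: $6,276
Through Q2 2027: $24,693
Through Q3 2027: $26,462
Through Q4 2027: $27,792
Through Q1 2028: $153,158
Through Q2 2028: $156,371
Through Q3 2028: $160,876
Through Q4 2028: $171,395
Through Q1 2029: $244,103
Through Q2 2029: $333,828 ← exceeds threshold

Q2 2029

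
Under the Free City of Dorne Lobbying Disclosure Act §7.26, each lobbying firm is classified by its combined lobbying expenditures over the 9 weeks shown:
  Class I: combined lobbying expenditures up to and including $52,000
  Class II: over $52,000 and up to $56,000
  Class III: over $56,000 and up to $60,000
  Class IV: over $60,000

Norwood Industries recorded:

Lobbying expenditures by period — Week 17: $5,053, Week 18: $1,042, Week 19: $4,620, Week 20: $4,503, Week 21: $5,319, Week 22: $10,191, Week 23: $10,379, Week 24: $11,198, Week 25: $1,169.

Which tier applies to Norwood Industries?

Class II

Combined lobbying expenditures: $5,053 + $1,042 + $4,620 + $4,503 + $5,319 + $10,191 + $10,379 + $11,198 + $1,169 = $53,474.
$52,000 < $53,474 ≤ $56,000, so Class II applies.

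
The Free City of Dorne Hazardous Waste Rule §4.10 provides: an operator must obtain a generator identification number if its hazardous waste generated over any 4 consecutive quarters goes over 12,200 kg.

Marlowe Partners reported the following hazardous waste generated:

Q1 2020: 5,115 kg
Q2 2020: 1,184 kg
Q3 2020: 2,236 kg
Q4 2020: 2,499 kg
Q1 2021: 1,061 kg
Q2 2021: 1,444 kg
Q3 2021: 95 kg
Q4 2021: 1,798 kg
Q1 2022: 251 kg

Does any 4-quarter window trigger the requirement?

Q1 2020–Q4 2020: 5,115 kg + 1,184 kg + 2,236 kg + 2,499 kg = 11,034 kg (under)
Q2 2020–Q1 2021: 1,184 kg + 2,236 kg + 2,499 kg + 1,061 kg = 6,980 kg (under)
Q3 2020–Q2 2021: 2,236 kg + 2,499 kg + 1,061 kg + 1,444 kg = 7,240 kg (under)
Q4 2020–Q3 2021: 2,499 kg + 1,061 kg + 1,444 kg + 95 kg = 5,099 kg (under)
Q1 2021–Q4 2021: 1,061 kg + 1,444 kg + 95 kg + 1,798 kg = 4,398 kg (under)
Q2 2021–Q1 2022: 1,444 kg + 95 kg + 1,798 kg + 251 kg = 3,588 kg (under)
No window exceeds 12,200 kg.

No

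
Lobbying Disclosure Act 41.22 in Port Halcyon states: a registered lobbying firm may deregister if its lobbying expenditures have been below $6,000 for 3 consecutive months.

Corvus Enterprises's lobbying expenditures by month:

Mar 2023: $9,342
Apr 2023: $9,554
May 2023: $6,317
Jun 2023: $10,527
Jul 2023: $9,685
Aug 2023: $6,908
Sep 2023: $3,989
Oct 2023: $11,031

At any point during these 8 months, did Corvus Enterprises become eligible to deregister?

Months below $6,000: Sep 2023.
Longest run of consecutive months below the threshold: 1.
1 < 3, so Corvus Enterprises never became eligible.

No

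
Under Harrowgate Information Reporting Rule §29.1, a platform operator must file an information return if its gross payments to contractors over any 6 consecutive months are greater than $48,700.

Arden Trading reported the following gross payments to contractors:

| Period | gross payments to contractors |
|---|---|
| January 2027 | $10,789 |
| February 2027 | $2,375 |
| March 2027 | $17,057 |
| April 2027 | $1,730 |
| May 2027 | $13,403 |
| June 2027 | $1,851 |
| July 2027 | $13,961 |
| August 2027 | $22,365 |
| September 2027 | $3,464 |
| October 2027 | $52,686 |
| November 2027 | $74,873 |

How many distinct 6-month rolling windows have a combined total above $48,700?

5

January 2027–June 2027: $10,789 + $2,375 + $17,057 + $1,730 + $13,403 + $1,851 = $47,205 (under)
February 2027–July 2027: $2,375 + $17,057 + $1,730 + $13,403 + $1,851 + $13,961 = $50,377 (over)
March 2027–August 2027: $17,057 + $1,730 + $13,403 + $1,851 + $13,961 + $22,365 = $70,367 (over)
April 2027–September 2027: $1,730 + $13,403 + $1,851 + $13,961 + $22,365 + $3,464 = $56,774 (over)
May 2027–October 2027: $13,403 + $1,851 + $13,961 + $22,365 + $3,464 + $52,686 = $107,730 (over)
June 2027–November 2027: $1,851 + $13,961 + $22,365 + $3,464 + $52,686 + $74,873 = $169,200 (over)
5 windows exceed the threshold.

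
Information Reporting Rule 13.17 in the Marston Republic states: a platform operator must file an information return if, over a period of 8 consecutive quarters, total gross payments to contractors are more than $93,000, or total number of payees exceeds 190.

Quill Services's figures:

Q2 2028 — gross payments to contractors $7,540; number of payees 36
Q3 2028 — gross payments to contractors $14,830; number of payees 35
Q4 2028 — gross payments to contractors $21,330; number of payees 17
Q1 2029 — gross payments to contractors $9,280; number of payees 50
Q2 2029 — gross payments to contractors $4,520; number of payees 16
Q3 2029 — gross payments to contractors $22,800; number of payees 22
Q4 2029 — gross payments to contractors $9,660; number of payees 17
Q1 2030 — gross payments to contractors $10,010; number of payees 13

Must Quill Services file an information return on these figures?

Total gross payments to contractors: $7,540 + $14,830 + $21,330 + $9,280 + $4,520 + $22,800 + $9,660 + $10,010 = $99,970 (> $93,000).
Total number of payees: 36 + 35 + 17 + 50 + 16 + 22 + 17 + 13 = 206 (> 190).
The test is 'or': at least one threshold is exceeded.

Yes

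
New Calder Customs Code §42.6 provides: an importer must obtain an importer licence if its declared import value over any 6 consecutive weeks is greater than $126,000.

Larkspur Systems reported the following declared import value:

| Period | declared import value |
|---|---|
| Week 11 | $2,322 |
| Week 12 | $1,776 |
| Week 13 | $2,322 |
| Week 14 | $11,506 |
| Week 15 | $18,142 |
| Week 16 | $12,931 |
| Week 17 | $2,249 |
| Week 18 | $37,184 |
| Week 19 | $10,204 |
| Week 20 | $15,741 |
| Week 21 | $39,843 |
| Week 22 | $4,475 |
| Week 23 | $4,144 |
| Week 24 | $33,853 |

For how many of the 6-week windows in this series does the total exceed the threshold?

0

Week 11–Week 16: $2,322 + $1,776 + $2,322 + $11,506 + $18,142 + $12,931 = $48,999 (under)
Week 12–Week 17: $1,776 + $2,322 + $11,506 + $18,142 + $12,931 + $2,249 = $48,926 (under)
Week 13–Week 18: $2,322 + $11,506 + $18,142 + $12,931 + $2,249 + $37,184 = $84,334 (under)
Week 14–Week 19: $11,506 + $18,142 + $12,931 + $2,249 + $37,184 + $10,204 = $92,216 (under)
Week 15–Week 20: $18,142 + $12,931 + $2,249 + $37,184 + $10,204 + $15,741 = $96,451 (under)
Week 16–Week 21: $12,931 + $2,249 + $37,184 + $10,204 + $15,741 + $39,843 = $118,152 (under)
Week 17–Week 22: $2,249 + $37,184 + $10,204 + $15,741 + $39,843 + $4,475 = $109,696 (under)
Week 18–Week 23: $37,184 + $10,204 + $15,741 + $39,843 + $4,475 + $4,144 = $111,591 (under)
Week 19–Week 24: $10,204 + $15,741 + $39,843 + $4,475 + $4,144 + $33,853 = $108,260 (under)
0 windows exceed the threshold.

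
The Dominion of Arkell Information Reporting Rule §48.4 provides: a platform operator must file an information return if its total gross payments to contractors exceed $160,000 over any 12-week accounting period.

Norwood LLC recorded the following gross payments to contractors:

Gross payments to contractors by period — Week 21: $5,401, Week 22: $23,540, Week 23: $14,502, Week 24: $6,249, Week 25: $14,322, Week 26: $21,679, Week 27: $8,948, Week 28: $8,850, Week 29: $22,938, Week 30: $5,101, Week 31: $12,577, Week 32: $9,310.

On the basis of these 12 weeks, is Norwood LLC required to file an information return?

Total gross payments to contractors: $5,401 + $23,540 + $14,502 + $6,249 + $14,322 + $21,679 + $8,948 + $8,850 + $22,938 + $5,101 + $12,577 + $9,310 = $153,417.
$153,417 ≤ $160,000, so the threshold is not exceeded.

No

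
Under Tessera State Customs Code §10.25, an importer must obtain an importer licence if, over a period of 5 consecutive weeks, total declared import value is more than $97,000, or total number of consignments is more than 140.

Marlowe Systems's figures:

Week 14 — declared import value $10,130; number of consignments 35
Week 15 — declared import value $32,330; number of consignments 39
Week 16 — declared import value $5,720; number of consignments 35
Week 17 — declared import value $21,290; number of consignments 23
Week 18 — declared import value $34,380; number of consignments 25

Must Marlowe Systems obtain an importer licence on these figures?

Yes

Total declared import value: $10,130 + $32,330 + $5,720 + $21,290 + $34,380 = $103,850 (> $97,000).
Total number of consignments: 35 + 39 + 35 + 23 + 25 = 157 (> 140).
The test is 'or': at least one threshold is exceeded.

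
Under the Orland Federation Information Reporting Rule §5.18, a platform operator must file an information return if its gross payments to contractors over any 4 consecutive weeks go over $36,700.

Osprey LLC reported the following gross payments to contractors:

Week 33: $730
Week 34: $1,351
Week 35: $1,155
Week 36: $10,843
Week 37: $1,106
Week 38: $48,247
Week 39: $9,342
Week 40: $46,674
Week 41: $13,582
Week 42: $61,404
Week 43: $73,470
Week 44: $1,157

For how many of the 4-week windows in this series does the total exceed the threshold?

7

Week 33–Week 36: $730 + $1,351 + $1,155 + $10,843 = $14,079 (under)
Week 34–Week 37: $1,351 + $1,155 + $10,843 + $1,106 = $14,455 (under)
Week 35–Week 38: $1,155 + $10,843 + $1,106 + $48,247 = $61,351 (over)
Week 36–Week 39: $10,843 + $1,106 + $48,247 + $9,342 = $69,538 (over)
Week 37–Week 40: $1,106 + $48,247 + $9,342 + $46,674 = $105,369 (over)
Week 38–Week 41: $48,247 + $9,342 + $46,674 + $13,582 = $117,845 (over)
Week 39–Week 42: $9,342 + $46,674 + $13,582 + $61,404 = $131,002 (over)
Week 40–Week 43: $46,674 + $13,582 + $61,404 + $73,470 = $195,130 (over)
Week 41–Week 44: $13,582 + $61,404 + $73,470 + $1,157 = $149,613 (over)
7 windows exceed the threshold.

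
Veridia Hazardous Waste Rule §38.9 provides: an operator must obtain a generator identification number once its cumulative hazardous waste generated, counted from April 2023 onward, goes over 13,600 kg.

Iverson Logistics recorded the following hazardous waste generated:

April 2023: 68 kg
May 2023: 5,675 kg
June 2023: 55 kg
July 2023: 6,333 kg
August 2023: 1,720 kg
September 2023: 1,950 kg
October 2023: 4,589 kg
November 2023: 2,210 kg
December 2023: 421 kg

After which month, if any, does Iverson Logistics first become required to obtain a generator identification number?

Through April 2023: 68 kg
Through May 2023: 5,743 kg
Through June 2023: 5,798 kg
Through July 2023: 12,131 kg
Through August 2023: 13,851 kg ← exceeds threshold

August 2023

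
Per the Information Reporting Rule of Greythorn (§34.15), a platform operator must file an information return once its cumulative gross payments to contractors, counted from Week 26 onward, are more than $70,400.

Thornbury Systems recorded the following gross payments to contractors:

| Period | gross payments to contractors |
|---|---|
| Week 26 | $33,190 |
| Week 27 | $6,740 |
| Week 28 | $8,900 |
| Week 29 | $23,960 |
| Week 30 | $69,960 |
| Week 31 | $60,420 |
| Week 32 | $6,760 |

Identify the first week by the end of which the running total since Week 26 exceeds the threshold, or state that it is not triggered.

Through Week 26: $33,190
Through Week 27: $39,930
Through Week 28: $48,830
Through Week 29: $72,790 ← exceeds threshold

Week 29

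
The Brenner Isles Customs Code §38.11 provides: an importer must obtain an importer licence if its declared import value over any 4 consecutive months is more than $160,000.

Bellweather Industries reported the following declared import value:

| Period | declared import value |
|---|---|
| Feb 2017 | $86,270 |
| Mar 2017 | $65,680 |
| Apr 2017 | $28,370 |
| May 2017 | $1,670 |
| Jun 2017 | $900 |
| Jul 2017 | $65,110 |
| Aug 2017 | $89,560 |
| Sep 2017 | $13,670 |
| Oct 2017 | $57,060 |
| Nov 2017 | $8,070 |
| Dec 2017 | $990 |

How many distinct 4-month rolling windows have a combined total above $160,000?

4

Feb 2017–May 2017: $86,270 + $65,680 + $28,370 + $1,670 = $181,990 (over)
Mar 2017–Jun 2017: $65,680 + $28,370 + $1,670 + $900 = $96,620 (under)
Apr 2017–Jul 2017: $28,370 + $1,670 + $900 + $65,110 = $96,050 (under)
May 2017–Aug 2017: $1,670 + $900 + $65,110 + $89,560 = $157,240 (under)
Jun 2017–Sep 2017: $900 + $65,110 + $89,560 + $13,670 = $169,240 (over)
Jul 2017–Oct 2017: $65,110 + $89,560 + $13,670 + $57,060 = $225,400 (over)
Aug 2017–Nov 2017: $89,560 + $13,670 + $57,060 + $8,070 = $168,360 (over)
Sep 2017–Dec 2017: $13,670 + $57,060 + $8,070 + $990 = $79,790 (under)
4 windows exceed the threshold.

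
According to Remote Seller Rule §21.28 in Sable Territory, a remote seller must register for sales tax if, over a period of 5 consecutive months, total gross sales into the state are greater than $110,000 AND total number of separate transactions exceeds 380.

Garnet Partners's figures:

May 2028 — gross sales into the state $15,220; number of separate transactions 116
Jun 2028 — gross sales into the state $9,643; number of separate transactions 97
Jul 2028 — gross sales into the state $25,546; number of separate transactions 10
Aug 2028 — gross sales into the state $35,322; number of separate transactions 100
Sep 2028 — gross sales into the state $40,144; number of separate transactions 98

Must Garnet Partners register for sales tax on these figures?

Yes

Total gross sales into the state: $15,220 + $9,643 + $25,546 + $35,322 + $40,144 = $125,875 (> $110,000).
Total number of separate transactions: 116 + 97 + 10 + 100 + 98 = 421 (> 380).
The test is 'and': both thresholds are exceeded.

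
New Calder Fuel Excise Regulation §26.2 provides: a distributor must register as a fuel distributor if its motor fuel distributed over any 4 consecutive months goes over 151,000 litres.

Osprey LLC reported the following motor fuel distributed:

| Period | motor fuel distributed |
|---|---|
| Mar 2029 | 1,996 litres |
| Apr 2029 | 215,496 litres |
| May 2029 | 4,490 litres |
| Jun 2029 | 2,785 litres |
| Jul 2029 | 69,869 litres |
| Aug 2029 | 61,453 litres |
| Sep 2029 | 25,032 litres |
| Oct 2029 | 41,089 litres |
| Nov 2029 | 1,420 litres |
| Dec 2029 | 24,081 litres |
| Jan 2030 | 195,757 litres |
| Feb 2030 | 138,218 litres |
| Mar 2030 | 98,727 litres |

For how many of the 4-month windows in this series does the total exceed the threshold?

7

Mar 2029–Jun 2029: 1,996 litres + 215,496 litres + 4,490 litres + 2,785 litres = 224,767 litres (over)
Apr 2029–Jul 2029: 215,496 litres + 4,490 litres + 2,785 litres + 69,869 litres = 292,640 litres (over)
May 2029–Aug 2029: 4,490 litres + 2,785 litres + 69,869 litres + 61,453 litres = 138,597 litres (under)
Jun 2029–Sep 2029: 2,785 litres + 69,869 litres + 61,453 litres + 25,032 litres = 159,139 litres (over)
Jul 2029–Oct 2029: 69,869 litres + 61,453 litres + 25,032 litres + 41,089 litres = 197,443 litres (over)
Aug 2029–Nov 2029: 61,453 litres + 25,032 litres + 41,089 litres + 1,420 litres = 128,994 litres (under)
Sep 2029–Dec 2029: 25,032 litres + 41,089 litres + 1,420 litres + 24,081 litres = 91,622 litres (under)
Oct 2029–Jan 2030: 41,089 litres + 1,420 litres + 24,081 litres + 195,757 litres = 262,347 litres (over)
Nov 2029–Feb 2030: 1,420 litres + 24,081 litres + 195,757 litres + 138,218 litres = 359,476 litres (over)
Dec 2029–Mar 2030: 24,081 litres + 195,757 litres + 138,218 litres + 98,727 litres = 456,783 litres (over)
7 windows exceed the threshold.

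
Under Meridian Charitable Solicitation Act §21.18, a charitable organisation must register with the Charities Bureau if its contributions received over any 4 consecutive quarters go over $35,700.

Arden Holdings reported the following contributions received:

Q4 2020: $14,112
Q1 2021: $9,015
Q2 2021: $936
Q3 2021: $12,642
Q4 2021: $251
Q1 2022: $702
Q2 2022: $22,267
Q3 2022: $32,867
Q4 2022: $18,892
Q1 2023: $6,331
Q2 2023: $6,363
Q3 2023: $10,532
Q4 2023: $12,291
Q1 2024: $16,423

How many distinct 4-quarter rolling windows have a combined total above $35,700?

8

Q4 2020–Q3 2021: $14,112 + $9,015 + $936 + $12,642 = $36,705 (over)
Q1 2021–Q4 2021: $9,015 + $936 + $12,642 + $251 = $22,844 (under)
Q2 2021–Q1 2022: $936 + $12,642 + $251 + $702 = $14,531 (under)
Q3 2021–Q2 2022: $12,642 + $251 + $702 + $22,267 = $35,862 (over)
Q4 2021–Q3 2022: $251 + $702 + $22,267 + $32,867 = $56,087 (over)
Q1 2022–Q4 2022: $702 + $22,267 + $32,867 + $18,892 = $74,728 (over)
Q2 2022–Q1 2023: $22,267 + $32,867 + $18,892 + $6,331 = $80,357 (over)
Q3 2022–Q2 2023: $32,867 + $18,892 + $6,331 + $6,363 = $64,453 (over)
Q4 2022–Q3 2023: $18,892 + $6,331 + $6,363 + $10,532 = $42,118 (over)
Q1 2023–Q4 2023: $6,331 + $6,363 + $10,532 + $12,291 = $35,517 (under)
Q2 2023–Q1 2024: $6,363 + $10,532 + $12,291 + $16,423 = $45,609 (over)
8 windows exceed the threshold.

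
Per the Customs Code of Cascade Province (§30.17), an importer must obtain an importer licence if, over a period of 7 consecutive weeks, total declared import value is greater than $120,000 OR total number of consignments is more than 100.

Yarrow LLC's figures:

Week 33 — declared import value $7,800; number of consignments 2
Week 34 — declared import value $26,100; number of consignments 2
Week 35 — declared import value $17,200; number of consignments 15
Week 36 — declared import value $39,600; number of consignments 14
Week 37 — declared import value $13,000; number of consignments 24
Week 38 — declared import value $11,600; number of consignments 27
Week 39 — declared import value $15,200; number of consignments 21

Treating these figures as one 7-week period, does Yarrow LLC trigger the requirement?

Total declared import value: $7,800 + $26,100 + $17,200 + $39,600 + $13,000 + $11,600 + $15,200 = $130,500 (> $120,000).
Total number of consignments: 2 + 2 + 15 + 14 + 24 + 27 + 21 = 105 (> 100).
The test is 'or': at least one threshold is exceeded.

Yes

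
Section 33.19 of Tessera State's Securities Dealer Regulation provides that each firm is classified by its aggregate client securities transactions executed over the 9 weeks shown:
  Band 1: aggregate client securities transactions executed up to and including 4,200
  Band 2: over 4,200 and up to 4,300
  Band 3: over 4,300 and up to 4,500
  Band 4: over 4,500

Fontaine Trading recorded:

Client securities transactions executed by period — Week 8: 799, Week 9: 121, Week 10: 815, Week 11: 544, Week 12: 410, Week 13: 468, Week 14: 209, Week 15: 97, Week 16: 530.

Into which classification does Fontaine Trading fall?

Band 1

Aggregate client securities transactions executed: 799 + 121 + 815 + 544 + 410 + 468 + 209 + 97 + 530 = 3,993.
3,993 ≤ 4,200, so Band 1 applies.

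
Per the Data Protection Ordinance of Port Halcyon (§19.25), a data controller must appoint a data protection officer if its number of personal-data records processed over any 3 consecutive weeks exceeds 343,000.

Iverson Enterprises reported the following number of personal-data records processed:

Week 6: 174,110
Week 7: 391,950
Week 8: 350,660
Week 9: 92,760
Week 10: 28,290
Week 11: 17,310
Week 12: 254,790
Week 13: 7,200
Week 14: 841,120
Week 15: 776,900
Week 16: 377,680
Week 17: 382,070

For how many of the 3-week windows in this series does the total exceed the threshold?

Week 6–Week 8: 174,110 + 391,950 + 350,660 = 916,720 (over)
Week 7–Week 9: 391,950 + 350,660 + 92,760 = 835,370 (over)
Week 8–Week 10: 350,660 + 92,760 + 28,290 = 471,710 (over)
Week 9–Week 11: 92,760 + 28,290 + 17,310 = 138,360 (under)
Week 10–Week 12: 28,290 + 17,310 + 254,790 = 300,390 (under)
Week 11–Week 13: 17,310 + 254,790 + 7,200 = 279,300 (under)
Week 12–Week 14: 254,790 + 7,200 + 841,120 = 1,103,110 (over)
Week 13–Week 15: 7,200 + 841,120 + 776,900 = 1,625,220 (over)
Week 14–Week 16: 841,120 + 776,900 + 377,680 = 1,995,700 (over)
Week 15–Week 17: 776,900 + 377,680 + 382,070 = 1,536,650 (over)
7 windows exceed the threshold.

7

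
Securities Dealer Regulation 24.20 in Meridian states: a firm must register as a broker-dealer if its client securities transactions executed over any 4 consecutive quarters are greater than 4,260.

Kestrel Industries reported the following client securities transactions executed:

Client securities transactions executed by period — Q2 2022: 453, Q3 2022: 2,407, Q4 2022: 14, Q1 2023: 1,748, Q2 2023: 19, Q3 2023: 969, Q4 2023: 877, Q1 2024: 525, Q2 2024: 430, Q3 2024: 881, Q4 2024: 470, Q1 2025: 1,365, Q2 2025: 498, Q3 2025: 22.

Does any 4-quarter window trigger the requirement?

Yes

Q2 2022–Q1 2023: 453 + 2,407 + 14 + 1,748 = 4,622 (over)
Q3 2022–Q2 2023: 2,407 + 14 + 1,748 + 19 = 4,188 (under)
Q4 2022–Q3 2023: 14 + 1,748 + 19 + 969 = 2,750 (under)
Q1 2023–Q4 2023: 1,748 + 19 + 969 + 877 = 3,613 (under)
Q2 2023–Q1 2024: 19 + 969 + 877 + 525 = 2,390 (under)
Q3 2023–Q2 2024: 969 + 877 + 525 + 430 = 2,801 (under)
Q4 2023–Q3 2024: 877 + 525 + 430 + 881 = 2,713 (under)
Q1 2024–Q4 2024: 525 + 430 + 881 + 470 = 2,306 (under)
Q2 2024–Q1 2025: 430 + 881 + 470 + 1,365 = 3,146 (under)
Q3 2024–Q2 2025: 881 + 470 + 1,365 + 498 = 3,214 (under)
Q4 2024–Q3 2025: 470 + 1,365 + 498 + 22 = 2,355 (under)
At least one window exceeds 4,260.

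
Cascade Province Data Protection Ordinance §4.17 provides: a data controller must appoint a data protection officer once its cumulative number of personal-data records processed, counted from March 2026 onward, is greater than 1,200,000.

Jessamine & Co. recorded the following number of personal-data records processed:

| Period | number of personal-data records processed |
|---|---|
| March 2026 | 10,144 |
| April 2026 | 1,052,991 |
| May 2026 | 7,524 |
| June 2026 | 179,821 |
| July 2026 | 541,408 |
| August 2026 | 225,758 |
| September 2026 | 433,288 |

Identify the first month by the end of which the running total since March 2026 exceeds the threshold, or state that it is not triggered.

Through March 2026: 10,144
Through April 2026: 1,063,135
Through May 2026: 1,070,659
Through June 2026: 1,250,480 ← exceeds threshold

June 2026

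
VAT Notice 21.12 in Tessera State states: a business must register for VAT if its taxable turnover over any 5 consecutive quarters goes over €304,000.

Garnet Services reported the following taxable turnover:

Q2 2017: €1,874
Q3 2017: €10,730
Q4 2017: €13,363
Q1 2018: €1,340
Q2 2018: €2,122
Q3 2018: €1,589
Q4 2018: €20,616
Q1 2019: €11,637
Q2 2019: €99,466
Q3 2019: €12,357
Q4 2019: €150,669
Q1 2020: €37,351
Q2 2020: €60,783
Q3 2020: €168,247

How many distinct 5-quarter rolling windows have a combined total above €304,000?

3

Q2 2017–Q2 2018: €1,874 + €10,730 + €13,363 + €1,340 + €2,122 = €29,429 (under)
Q3 2017–Q3 2018: €10,730 + €13,363 + €1,340 + €2,122 + €1,589 = €29,144 (under)
Q4 2017–Q4 2018: €13,363 + €1,340 + €2,122 + €1,589 + €20,616 = €39,030 (under)
Q1 2018–Q1 2019: €1,340 + €2,122 + €1,589 + €20,616 + €11,637 = €37,304 (under)
Q2 2018–Q2 2019: €2,122 + €1,589 + €20,616 + €11,637 + €99,466 = €135,430 (under)
Q3 2018–Q3 2019: €1,589 + €20,616 + €11,637 + €99,466 + €12,357 = €145,665 (under)
Q4 2018–Q4 2019: €20,616 + €11,637 + €99,466 + €12,357 + €150,669 = €294,745 (under)
Q1 2019–Q1 2020: €11,637 + €99,466 + €12,357 + €150,669 + €37,351 = €311,480 (over)
Q2 2019–Q2 2020: €99,466 + €12,357 + €150,669 + €37,351 + €60,783 = €360,626 (over)
Q3 2019–Q3 2020: €12,357 + €150,669 + €37,351 + €60,783 + €168,247 = €429,407 (over)
3 windows exceed the threshold.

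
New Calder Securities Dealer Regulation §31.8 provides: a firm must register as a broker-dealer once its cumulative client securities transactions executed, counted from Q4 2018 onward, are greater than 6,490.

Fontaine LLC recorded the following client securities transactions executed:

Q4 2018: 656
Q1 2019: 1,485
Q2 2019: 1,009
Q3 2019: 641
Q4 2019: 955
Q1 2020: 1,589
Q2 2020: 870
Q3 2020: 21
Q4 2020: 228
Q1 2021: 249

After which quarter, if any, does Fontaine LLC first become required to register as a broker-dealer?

Q2 2020

Through Q4 2018: 656
Through Q1 2019: 2,141
Through Q2 2019: 3,150
Through Q3 2019: 3,791
Through Q4 2019: 4,746
Through Q1 2020: 6,335
Through Q2 2020: 7,205 ← exceeds threshold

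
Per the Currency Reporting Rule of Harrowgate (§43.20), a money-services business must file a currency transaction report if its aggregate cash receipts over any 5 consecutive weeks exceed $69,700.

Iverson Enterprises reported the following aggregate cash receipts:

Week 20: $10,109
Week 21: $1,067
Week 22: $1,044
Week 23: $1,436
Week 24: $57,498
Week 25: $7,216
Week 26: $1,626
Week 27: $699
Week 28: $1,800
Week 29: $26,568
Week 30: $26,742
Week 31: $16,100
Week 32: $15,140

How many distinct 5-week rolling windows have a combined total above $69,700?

3

Week 20–Week 24: $10,109 + $1,067 + $1,044 + $1,436 + $57,498 = $71,154 (over)
Week 21–Week 25: $1,067 + $1,044 + $1,436 + $57,498 + $7,216 = $68,261 (under)
Week 22–Week 26: $1,044 + $1,436 + $57,498 + $7,216 + $1,626 = $68,820 (under)
Week 23–Week 27: $1,436 + $57,498 + $7,216 + $1,626 + $699 = $68,475 (under)
Week 24–Week 28: $57,498 + $7,216 + $1,626 + $699 + $1,800 = $68,839 (under)
Week 25–Week 29: $7,216 + $1,626 + $699 + $1,800 + $26,568 = $37,909 (under)
Week 26–Week 30: $1,626 + $699 + $1,800 + $26,568 + $26,742 = $57,435 (under)
Week 27–Week 31: $699 + $1,800 + $26,568 + $26,742 + $16,100 = $71,909 (over)
Week 28–Week 32: $1,800 + $26,568 + $26,742 + $16,100 + $15,140 = $86,350 (over)
3 windows exceed the threshold.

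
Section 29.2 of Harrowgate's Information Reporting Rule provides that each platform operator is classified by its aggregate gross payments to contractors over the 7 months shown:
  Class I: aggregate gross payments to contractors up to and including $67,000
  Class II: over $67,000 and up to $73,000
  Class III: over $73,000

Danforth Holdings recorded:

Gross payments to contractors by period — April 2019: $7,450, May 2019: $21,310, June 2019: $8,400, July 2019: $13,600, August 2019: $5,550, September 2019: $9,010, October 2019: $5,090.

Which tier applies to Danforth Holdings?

Class II

Aggregate gross payments to contractors: $7,450 + $21,310 + $8,400 + $13,600 + $5,550 + $9,010 + $5,090 = $70,410.
$67,000 < $70,410 ≤ $73,000, so Class II applies.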